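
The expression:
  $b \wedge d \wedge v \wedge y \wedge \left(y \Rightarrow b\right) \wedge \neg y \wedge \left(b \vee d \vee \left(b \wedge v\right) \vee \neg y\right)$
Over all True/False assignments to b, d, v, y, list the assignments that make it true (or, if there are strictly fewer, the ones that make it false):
is never true.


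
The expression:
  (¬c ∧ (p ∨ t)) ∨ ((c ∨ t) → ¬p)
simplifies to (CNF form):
¬c ∨ ¬p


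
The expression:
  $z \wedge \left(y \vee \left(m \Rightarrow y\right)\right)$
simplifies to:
$z \wedge \left(y \vee \neg m\right)$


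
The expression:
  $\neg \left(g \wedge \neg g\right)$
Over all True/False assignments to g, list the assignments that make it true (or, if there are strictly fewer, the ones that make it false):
is always true.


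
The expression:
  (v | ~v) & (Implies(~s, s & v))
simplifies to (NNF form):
s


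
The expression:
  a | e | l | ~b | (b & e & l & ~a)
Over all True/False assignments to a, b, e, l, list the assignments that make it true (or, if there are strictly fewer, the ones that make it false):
is false only for:
  a=False, b=True, e=False, l=False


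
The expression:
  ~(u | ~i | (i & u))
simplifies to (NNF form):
i & ~u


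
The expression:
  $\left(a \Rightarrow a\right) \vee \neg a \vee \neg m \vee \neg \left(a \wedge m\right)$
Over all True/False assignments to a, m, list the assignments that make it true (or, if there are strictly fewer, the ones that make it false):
is always true.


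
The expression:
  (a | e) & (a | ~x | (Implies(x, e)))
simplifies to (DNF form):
a | e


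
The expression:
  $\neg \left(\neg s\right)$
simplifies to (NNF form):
$s$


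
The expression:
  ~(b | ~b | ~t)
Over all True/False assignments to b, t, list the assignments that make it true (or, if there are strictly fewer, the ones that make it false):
is never true.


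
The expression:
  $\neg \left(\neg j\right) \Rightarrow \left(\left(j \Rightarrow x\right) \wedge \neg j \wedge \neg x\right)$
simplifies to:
$\neg j$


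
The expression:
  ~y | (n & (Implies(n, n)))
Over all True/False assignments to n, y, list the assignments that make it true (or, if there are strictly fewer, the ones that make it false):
is false only for:
  n=False, y=True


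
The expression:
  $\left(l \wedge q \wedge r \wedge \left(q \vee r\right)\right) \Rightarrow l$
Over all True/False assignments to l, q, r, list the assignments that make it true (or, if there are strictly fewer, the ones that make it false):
is always true.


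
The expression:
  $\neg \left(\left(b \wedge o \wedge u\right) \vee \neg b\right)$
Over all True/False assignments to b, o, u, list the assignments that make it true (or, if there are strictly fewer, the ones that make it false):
is true only for:
  b=True, o=False, u=False;
  b=True, o=False, u=True;
  b=True, o=True, u=False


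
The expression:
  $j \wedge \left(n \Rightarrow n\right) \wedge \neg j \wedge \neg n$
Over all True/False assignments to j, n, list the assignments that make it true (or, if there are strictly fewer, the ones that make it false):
is never true.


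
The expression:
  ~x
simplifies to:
~x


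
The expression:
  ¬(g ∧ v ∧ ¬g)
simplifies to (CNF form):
True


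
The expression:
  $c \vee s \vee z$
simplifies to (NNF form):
$c \vee s \vee z$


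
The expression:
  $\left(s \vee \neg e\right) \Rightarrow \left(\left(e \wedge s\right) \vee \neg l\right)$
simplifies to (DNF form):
$e \vee \neg l$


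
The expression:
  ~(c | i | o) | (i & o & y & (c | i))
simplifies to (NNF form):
(i & o & y) | (~c & ~i & ~o)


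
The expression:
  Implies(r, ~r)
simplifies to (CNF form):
~r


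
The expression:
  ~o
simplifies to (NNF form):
~o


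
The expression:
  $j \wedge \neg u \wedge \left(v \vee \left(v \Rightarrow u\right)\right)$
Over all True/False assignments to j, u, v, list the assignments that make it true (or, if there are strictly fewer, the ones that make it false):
is true only for:
  j=True, u=False, v=False;
  j=True, u=False, v=True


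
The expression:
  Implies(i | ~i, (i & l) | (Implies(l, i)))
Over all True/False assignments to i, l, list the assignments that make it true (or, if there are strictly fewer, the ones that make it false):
is false only for:
  i=False, l=True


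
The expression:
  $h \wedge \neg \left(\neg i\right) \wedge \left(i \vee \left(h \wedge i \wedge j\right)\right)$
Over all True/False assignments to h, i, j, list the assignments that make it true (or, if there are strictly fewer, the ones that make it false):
is true only for:
  h=True, i=True, j=False;
  h=True, i=True, j=True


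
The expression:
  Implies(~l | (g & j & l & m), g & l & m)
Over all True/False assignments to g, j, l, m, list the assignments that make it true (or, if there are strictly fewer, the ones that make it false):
is true only for:
  g=False, j=False, l=True, m=False;
  g=False, j=False, l=True, m=True;
  g=False, j=True, l=True, m=False;
  g=False, j=True, l=True, m=True;
  g=True, j=False, l=True, m=False;
  g=True, j=False, l=True, m=True;
  g=True, j=True, l=True, m=False;
  g=True, j=True, l=True, m=True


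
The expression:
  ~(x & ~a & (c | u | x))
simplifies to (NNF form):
a | ~x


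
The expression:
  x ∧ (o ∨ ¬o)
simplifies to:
x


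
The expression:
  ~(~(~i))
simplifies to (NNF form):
~i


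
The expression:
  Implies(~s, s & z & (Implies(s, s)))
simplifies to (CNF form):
s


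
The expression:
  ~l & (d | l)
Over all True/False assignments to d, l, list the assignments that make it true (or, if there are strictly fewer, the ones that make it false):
is true only for:
  d=True, l=False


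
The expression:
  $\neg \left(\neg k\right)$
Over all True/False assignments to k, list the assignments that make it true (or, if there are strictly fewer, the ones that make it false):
is true only for:
  k=True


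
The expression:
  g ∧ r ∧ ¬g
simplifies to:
False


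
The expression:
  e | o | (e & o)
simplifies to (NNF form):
e | o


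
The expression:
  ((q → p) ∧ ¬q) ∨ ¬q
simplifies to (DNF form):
¬q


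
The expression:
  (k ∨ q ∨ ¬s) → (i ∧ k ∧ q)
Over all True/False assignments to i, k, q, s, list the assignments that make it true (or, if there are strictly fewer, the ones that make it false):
is true only for:
  i=False, k=False, q=False, s=True;
  i=True, k=False, q=False, s=True;
  i=True, k=True, q=True, s=False;
  i=True, k=True, q=True, s=True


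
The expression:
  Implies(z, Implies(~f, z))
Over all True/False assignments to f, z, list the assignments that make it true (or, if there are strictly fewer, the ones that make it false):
is always true.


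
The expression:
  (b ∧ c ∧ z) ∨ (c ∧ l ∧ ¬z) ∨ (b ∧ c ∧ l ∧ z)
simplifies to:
c ∧ (b ∨ ¬z) ∧ (l ∨ z)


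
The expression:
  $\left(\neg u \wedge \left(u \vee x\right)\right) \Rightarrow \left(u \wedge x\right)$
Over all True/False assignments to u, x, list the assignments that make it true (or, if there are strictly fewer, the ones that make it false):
is false only for:
  u=False, x=True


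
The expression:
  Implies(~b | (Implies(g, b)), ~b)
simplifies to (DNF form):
~b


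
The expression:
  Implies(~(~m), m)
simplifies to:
True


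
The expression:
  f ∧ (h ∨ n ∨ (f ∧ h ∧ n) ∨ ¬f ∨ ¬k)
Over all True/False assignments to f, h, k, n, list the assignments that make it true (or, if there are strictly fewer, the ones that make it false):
is true only for:
  f=True, h=False, k=False, n=False;
  f=True, h=False, k=False, n=True;
  f=True, h=False, k=True, n=True;
  f=True, h=True, k=False, n=False;
  f=True, h=True, k=False, n=True;
  f=True, h=True, k=True, n=False;
  f=True, h=True, k=True, n=True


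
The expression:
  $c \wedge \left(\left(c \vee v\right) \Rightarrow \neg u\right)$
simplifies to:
$c \wedge \neg u$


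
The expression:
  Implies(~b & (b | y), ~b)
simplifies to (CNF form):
True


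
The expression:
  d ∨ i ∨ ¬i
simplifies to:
True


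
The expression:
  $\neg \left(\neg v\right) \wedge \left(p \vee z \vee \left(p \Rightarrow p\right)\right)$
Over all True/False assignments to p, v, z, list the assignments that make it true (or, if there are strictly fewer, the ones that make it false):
is true only for:
  p=False, v=True, z=False;
  p=False, v=True, z=True;
  p=True, v=True, z=False;
  p=True, v=True, z=True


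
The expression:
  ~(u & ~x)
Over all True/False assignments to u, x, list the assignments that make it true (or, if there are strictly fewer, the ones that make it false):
is false only for:
  u=True, x=False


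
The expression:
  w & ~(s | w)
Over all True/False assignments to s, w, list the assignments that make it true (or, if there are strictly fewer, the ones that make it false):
is never true.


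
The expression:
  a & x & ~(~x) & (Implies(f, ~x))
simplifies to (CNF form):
a & x & ~f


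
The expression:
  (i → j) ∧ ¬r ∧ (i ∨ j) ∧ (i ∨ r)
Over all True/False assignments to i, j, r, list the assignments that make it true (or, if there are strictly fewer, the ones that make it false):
is true only for:
  i=True, j=True, r=False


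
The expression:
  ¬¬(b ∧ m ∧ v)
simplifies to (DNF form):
b ∧ m ∧ v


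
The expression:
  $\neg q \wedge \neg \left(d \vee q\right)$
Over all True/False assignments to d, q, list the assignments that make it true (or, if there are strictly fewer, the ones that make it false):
is true only for:
  d=False, q=False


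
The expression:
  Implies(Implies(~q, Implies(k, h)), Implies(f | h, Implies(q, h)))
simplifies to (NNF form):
h | ~f | ~q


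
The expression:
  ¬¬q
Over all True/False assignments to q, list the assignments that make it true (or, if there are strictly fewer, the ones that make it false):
is true only for:
  q=True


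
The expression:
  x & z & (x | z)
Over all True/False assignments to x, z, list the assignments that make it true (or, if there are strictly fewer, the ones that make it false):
is true only for:
  x=True, z=True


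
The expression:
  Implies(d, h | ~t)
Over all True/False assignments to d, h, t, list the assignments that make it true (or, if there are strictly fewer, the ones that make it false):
is false only for:
  d=True, h=False, t=True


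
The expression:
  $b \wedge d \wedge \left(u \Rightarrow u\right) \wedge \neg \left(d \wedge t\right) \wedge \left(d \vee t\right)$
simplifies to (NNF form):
$b \wedge d \wedge \neg t$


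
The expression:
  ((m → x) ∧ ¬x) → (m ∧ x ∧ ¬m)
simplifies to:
m ∨ x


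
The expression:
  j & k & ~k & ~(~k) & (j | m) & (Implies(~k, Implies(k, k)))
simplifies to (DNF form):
False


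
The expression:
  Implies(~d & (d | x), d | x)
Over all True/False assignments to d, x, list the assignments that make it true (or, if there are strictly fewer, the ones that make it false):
is always true.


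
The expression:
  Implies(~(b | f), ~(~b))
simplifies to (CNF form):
b | f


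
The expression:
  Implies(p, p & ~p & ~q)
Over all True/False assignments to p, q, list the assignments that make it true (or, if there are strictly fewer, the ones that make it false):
is true only for:
  p=False, q=False;
  p=False, q=True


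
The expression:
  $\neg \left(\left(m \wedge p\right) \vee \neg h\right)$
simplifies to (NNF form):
$h \wedge \left(\neg m \vee \neg p\right)$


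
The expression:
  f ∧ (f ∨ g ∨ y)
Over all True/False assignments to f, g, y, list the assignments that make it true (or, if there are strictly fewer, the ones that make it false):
is true only for:
  f=True, g=False, y=False;
  f=True, g=False, y=True;
  f=True, g=True, y=False;
  f=True, g=True, y=True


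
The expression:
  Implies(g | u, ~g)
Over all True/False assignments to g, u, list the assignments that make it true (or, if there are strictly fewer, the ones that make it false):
is true only for:
  g=False, u=False;
  g=False, u=True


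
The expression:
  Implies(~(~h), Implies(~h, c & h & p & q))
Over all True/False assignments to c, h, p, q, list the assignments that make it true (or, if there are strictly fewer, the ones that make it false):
is always true.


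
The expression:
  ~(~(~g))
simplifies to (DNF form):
~g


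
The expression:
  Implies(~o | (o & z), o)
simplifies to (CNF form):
o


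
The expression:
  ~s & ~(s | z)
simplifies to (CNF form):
~s & ~z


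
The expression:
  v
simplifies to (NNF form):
v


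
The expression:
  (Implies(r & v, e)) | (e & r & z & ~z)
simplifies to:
e | ~r | ~v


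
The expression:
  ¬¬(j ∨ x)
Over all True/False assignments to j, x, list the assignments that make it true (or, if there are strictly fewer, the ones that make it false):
is false only for:
  j=False, x=False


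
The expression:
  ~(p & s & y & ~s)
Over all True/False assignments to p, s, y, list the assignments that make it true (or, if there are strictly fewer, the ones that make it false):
is always true.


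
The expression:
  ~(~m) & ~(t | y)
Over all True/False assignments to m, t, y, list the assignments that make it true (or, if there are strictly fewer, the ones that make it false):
is true only for:
  m=True, t=False, y=False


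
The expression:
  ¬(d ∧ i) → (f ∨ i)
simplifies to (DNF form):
f ∨ i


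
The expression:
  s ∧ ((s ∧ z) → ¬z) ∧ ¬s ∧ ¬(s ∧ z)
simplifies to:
False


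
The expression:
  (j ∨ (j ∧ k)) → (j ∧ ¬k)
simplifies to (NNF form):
¬j ∨ ¬k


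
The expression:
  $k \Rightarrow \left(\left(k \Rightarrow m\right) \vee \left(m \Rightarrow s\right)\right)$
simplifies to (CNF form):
$\text{True}$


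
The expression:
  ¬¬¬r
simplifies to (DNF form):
¬r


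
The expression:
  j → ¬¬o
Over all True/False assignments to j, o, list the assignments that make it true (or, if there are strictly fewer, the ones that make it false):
is false only for:
  j=True, o=False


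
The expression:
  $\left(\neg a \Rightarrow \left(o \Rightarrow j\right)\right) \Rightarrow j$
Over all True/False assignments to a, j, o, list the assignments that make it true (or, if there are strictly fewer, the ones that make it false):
is false only for:
  a=False, j=False, o=False;
  a=True, j=False, o=False;
  a=True, j=False, o=True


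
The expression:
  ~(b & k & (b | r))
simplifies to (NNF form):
~b | ~k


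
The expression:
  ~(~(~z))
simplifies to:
~z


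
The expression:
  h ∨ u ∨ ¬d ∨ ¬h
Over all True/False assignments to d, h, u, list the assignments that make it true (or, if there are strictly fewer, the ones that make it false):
is always true.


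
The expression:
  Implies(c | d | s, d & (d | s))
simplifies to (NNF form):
d | (~c & ~s)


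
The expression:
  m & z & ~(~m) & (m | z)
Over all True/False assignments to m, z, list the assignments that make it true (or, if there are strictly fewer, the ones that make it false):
is true only for:
  m=True, z=True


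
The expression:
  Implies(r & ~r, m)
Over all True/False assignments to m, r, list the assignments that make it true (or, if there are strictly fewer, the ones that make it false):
is always true.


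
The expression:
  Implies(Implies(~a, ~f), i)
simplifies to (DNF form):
i | (f & ~a)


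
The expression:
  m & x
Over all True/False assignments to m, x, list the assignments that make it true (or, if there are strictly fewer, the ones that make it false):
is true only for:
  m=True, x=True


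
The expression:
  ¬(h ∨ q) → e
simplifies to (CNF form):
e ∨ h ∨ q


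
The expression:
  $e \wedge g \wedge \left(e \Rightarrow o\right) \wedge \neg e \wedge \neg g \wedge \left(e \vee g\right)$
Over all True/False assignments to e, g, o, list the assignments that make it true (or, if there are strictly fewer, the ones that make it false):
is never true.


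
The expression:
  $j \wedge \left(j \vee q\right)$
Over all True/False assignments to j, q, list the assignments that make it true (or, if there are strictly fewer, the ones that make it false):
is true only for:
  j=True, q=False;
  j=True, q=True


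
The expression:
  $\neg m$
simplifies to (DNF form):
$\neg m$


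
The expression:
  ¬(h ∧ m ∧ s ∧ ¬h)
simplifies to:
True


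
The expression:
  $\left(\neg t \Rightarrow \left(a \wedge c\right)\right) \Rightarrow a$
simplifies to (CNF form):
$a \vee \neg t$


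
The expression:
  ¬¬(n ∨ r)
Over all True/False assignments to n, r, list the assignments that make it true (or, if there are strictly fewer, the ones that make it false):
is false only for:
  n=False, r=False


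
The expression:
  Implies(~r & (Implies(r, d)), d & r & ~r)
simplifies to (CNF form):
r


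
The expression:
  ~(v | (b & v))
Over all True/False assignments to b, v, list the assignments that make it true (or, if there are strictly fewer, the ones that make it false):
is true only for:
  b=False, v=False;
  b=True, v=False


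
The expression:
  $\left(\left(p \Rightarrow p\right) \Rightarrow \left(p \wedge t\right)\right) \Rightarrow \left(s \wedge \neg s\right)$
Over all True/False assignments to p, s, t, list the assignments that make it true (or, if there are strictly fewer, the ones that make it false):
is false only for:
  p=True, s=False, t=True;
  p=True, s=True, t=True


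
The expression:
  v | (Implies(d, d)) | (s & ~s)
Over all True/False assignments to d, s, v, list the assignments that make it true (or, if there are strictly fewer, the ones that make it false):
is always true.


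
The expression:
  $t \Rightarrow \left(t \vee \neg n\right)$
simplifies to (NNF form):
$\text{True}$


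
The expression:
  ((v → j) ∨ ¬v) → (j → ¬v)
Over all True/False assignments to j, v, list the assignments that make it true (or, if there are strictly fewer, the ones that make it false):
is false only for:
  j=True, v=True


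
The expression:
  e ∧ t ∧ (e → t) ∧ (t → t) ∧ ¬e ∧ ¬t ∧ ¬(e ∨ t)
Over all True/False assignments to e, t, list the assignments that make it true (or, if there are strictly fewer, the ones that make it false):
is never true.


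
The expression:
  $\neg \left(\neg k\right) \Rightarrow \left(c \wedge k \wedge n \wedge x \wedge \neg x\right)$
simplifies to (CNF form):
$\neg k$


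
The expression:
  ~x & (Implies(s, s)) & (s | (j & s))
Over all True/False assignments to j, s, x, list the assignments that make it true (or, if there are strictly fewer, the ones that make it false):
is true only for:
  j=False, s=True, x=False;
  j=True, s=True, x=False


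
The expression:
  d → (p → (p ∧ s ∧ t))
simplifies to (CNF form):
(s ∨ ¬d ∨ ¬p) ∧ (t ∨ ¬d ∨ ¬p)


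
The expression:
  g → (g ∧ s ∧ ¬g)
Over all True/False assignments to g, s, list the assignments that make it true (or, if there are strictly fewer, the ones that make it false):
is true only for:
  g=False, s=False;
  g=False, s=True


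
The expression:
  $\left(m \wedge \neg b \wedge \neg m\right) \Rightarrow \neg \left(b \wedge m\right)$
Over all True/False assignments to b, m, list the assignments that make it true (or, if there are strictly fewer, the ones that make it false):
is always true.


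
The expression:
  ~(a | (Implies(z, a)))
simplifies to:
z & ~a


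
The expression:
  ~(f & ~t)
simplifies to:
t | ~f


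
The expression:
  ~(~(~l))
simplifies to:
~l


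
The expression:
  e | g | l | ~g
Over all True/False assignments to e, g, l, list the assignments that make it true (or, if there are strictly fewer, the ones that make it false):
is always true.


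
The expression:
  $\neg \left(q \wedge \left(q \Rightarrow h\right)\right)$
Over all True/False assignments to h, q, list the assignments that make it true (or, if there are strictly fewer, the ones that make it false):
is false only for:
  h=True, q=True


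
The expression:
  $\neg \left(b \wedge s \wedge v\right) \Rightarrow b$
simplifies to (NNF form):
$b$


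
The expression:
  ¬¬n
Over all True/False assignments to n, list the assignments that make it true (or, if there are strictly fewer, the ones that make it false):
is true only for:
  n=True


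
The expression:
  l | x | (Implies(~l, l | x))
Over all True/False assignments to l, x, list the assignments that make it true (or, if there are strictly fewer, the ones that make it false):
is false only for:
  l=False, x=False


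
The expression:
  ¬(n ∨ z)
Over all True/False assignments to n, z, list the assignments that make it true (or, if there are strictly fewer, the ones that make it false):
is true only for:
  n=False, z=False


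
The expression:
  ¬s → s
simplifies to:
s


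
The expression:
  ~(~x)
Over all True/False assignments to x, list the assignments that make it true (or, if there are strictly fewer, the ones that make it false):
is true only for:
  x=True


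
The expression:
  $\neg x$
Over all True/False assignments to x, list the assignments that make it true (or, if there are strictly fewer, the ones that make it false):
is true only for:
  x=False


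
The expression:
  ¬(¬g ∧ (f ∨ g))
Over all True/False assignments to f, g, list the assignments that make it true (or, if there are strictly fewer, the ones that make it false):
is false only for:
  f=True, g=False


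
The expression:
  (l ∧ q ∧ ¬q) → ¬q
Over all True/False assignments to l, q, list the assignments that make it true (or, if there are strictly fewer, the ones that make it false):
is always true.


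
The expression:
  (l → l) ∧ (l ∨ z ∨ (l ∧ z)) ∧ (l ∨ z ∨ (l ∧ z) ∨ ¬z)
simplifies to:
l ∨ z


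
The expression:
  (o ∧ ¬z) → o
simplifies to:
True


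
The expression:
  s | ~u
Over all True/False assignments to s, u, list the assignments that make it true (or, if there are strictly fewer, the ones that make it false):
is false only for:
  s=False, u=True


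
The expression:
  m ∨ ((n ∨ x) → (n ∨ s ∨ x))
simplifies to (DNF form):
True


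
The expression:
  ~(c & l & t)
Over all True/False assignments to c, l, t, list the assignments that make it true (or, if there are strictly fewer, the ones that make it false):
is false only for:
  c=True, l=True, t=True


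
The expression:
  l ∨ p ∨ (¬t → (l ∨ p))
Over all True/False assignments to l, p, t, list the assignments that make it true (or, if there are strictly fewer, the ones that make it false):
is false only for:
  l=False, p=False, t=False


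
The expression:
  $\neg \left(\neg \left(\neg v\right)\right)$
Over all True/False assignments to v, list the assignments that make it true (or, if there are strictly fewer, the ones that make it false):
is true only for:
  v=False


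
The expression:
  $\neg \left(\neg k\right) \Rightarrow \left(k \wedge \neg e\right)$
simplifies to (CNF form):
$\neg e \vee \neg k$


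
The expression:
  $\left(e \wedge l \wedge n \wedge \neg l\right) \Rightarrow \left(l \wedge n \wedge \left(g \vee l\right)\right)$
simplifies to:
$\text{True}$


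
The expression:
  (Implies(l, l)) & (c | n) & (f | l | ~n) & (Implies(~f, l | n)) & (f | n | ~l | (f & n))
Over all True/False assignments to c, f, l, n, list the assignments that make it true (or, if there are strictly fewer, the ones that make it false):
is true only for:
  c=False, f=False, l=True, n=True;
  c=False, f=True, l=False, n=True;
  c=False, f=True, l=True, n=True;
  c=True, f=False, l=True, n=True;
  c=True, f=True, l=False, n=False;
  c=True, f=True, l=False, n=True;
  c=True, f=True, l=True, n=False;
  c=True, f=True, l=True, n=True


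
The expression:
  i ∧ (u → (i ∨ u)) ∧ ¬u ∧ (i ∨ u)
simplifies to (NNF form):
i ∧ ¬u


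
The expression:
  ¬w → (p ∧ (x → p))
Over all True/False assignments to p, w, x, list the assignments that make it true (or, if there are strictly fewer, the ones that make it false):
is false only for:
  p=False, w=False, x=False;
  p=False, w=False, x=True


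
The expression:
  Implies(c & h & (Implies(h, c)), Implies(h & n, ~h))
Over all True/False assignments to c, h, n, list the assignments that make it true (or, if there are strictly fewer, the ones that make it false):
is false only for:
  c=True, h=True, n=True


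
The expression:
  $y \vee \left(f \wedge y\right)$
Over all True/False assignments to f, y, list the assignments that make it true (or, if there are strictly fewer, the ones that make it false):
is true only for:
  f=False, y=True;
  f=True, y=True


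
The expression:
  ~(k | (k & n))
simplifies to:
~k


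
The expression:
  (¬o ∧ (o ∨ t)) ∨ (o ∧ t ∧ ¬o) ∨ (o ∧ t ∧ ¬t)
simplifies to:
t ∧ ¬o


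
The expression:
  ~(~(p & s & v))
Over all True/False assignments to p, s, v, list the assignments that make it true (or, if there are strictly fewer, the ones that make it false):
is true only for:
  p=True, s=True, v=True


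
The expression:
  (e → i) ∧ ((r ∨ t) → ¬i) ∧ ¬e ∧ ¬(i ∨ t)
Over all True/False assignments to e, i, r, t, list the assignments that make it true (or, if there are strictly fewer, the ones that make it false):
is true only for:
  e=False, i=False, r=False, t=False;
  e=False, i=False, r=True, t=False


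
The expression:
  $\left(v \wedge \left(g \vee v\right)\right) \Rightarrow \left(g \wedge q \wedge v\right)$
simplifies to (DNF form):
$\left(g \wedge q\right) \vee \neg v$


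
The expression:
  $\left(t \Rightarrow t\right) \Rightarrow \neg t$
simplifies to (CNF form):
$\neg t$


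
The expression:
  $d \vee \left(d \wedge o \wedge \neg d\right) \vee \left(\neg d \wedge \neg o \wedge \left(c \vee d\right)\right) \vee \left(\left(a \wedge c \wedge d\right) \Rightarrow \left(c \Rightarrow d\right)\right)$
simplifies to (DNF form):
$\text{True}$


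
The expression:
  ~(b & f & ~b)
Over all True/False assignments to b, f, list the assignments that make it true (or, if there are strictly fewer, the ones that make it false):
is always true.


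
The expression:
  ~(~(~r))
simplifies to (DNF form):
~r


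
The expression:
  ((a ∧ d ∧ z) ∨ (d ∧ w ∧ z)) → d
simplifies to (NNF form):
True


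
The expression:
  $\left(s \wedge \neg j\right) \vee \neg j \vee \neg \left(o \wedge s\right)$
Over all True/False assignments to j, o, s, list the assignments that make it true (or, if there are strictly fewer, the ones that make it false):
is false only for:
  j=True, o=True, s=True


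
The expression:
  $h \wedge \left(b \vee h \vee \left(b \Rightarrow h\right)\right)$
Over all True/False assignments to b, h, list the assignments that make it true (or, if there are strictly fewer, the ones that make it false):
is true only for:
  b=False, h=True;
  b=True, h=True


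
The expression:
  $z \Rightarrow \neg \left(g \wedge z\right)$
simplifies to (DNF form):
$\neg g \vee \neg z$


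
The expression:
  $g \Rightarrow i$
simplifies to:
$i \vee \neg g$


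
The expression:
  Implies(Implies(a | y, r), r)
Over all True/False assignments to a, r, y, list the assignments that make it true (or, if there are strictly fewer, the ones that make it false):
is false only for:
  a=False, r=False, y=False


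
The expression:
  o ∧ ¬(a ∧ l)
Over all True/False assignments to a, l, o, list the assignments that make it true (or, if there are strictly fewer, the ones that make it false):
is true only for:
  a=False, l=False, o=True;
  a=False, l=True, o=True;
  a=True, l=False, o=True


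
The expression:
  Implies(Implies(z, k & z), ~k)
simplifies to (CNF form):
~k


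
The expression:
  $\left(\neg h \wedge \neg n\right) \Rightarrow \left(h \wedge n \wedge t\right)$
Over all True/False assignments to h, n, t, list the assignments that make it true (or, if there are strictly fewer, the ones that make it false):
is false only for:
  h=False, n=False, t=False;
  h=False, n=False, t=True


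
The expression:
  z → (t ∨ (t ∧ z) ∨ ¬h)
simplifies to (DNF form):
t ∨ ¬h ∨ ¬z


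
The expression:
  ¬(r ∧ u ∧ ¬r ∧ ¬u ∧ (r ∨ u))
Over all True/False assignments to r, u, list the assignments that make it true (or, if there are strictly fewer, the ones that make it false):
is always true.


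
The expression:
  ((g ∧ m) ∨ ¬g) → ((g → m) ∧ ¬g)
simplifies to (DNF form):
¬g ∨ ¬m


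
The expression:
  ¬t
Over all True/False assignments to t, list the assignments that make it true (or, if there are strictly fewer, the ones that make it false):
is true only for:
  t=False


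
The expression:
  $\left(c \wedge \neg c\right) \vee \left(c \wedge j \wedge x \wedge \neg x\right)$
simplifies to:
$\text{False}$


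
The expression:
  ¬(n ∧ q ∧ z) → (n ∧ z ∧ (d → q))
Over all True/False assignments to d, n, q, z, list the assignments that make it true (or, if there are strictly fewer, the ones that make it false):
is true only for:
  d=False, n=True, q=False, z=True;
  d=False, n=True, q=True, z=True;
  d=True, n=True, q=True, z=True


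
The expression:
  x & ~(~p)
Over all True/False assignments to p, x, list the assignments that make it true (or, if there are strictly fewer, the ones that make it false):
is true only for:
  p=True, x=True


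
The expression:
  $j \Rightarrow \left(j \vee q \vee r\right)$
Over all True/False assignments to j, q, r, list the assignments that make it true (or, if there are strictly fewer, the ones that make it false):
is always true.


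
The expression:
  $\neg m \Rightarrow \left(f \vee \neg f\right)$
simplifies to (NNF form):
$\text{True}$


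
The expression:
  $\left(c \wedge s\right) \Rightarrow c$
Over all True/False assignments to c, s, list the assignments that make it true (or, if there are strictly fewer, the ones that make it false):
is always true.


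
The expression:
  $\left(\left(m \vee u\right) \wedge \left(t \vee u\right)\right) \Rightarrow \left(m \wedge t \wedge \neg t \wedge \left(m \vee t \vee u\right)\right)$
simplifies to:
$\neg u \wedge \left(\neg m \vee \neg t\right)$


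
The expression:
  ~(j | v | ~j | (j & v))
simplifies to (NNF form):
False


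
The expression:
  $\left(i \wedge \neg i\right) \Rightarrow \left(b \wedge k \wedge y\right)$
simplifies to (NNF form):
$\text{True}$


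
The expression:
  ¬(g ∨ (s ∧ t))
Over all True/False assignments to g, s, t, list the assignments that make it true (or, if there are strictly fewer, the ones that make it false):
is true only for:
  g=False, s=False, t=False;
  g=False, s=False, t=True;
  g=False, s=True, t=False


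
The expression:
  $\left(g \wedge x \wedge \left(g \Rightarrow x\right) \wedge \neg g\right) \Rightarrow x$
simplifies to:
$\text{True}$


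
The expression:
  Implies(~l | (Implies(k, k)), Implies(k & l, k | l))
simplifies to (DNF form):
True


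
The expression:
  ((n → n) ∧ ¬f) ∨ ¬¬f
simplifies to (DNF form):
True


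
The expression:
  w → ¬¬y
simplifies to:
y ∨ ¬w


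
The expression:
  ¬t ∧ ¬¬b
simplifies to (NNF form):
b ∧ ¬t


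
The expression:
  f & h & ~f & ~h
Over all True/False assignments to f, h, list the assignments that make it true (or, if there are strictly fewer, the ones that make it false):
is never true.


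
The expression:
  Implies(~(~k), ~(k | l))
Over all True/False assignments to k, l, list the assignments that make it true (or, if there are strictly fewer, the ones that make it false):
is true only for:
  k=False, l=False;
  k=False, l=True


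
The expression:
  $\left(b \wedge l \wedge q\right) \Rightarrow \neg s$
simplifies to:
$\neg b \vee \neg l \vee \neg q \vee \neg s$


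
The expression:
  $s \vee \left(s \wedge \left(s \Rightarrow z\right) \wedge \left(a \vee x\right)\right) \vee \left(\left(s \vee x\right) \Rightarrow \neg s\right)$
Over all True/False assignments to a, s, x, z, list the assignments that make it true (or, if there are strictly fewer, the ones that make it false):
is always true.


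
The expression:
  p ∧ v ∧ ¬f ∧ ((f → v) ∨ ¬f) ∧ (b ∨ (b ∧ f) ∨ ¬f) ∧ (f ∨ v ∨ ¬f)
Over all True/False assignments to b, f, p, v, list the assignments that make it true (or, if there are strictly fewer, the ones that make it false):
is true only for:
  b=False, f=False, p=True, v=True;
  b=True, f=False, p=True, v=True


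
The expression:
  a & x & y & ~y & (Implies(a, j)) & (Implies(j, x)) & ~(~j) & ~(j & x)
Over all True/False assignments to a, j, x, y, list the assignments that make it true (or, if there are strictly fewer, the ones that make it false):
is never true.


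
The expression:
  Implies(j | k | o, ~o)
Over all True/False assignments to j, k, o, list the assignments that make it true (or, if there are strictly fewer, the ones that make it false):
is true only for:
  j=False, k=False, o=False;
  j=False, k=True, o=False;
  j=True, k=False, o=False;
  j=True, k=True, o=False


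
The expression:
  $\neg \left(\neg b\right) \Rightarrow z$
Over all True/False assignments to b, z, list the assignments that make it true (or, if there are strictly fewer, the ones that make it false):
is false only for:
  b=True, z=False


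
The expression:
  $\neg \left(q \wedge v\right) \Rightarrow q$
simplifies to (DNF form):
$q$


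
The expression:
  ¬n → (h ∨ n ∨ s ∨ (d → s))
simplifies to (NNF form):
h ∨ n ∨ s ∨ ¬d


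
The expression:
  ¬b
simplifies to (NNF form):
¬b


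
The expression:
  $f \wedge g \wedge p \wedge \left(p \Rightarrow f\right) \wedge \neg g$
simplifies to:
$\text{False}$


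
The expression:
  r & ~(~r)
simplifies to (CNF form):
r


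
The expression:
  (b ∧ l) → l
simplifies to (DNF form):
True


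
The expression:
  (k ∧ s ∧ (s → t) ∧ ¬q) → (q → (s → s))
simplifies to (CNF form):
True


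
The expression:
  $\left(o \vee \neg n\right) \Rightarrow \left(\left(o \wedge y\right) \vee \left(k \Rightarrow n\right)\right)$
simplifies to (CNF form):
$\left(n \vee o \vee \neg k\right) \wedge \left(n \vee y \vee \neg k\right)$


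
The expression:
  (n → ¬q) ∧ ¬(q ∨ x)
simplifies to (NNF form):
¬q ∧ ¬x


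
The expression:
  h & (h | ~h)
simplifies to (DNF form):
h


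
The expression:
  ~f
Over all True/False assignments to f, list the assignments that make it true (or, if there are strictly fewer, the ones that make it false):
is true only for:
  f=False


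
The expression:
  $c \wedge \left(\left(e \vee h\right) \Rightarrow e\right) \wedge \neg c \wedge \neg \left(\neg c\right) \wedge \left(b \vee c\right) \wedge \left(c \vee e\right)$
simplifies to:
$\text{False}$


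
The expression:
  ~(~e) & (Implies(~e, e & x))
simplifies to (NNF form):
e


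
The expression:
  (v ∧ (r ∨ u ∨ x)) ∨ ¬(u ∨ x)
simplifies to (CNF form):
(v ∨ ¬u) ∧ (v ∨ ¬x)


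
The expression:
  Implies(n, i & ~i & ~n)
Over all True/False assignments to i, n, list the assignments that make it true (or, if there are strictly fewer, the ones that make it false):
is true only for:
  i=False, n=False;
  i=True, n=False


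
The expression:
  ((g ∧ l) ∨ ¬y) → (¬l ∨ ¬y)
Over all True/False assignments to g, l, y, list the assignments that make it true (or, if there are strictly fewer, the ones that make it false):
is false only for:
  g=True, l=True, y=True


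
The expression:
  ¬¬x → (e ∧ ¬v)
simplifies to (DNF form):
(e ∧ ¬v) ∨ ¬x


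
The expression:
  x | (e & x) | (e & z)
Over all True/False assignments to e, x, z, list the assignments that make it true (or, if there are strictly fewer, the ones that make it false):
is false only for:
  e=False, x=False, z=False;
  e=False, x=False, z=True;
  e=True, x=False, z=False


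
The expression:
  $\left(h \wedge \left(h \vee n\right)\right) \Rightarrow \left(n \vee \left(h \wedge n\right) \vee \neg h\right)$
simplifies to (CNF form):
$n \vee \neg h$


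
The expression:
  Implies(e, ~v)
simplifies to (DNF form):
~e | ~v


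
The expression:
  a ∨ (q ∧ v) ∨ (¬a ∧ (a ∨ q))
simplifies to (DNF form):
a ∨ q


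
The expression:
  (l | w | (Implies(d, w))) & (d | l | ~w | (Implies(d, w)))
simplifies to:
l | w | ~d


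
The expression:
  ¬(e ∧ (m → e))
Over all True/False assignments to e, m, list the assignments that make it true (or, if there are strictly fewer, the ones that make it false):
is true only for:
  e=False, m=False;
  e=False, m=True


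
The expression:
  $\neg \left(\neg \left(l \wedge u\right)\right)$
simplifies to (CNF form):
$l \wedge u$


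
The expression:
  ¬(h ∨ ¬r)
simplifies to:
r ∧ ¬h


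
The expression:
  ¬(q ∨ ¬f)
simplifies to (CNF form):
f ∧ ¬q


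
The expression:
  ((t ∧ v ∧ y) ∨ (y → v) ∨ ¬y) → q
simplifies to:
q ∨ (y ∧ ¬v)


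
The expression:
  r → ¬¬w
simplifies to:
w ∨ ¬r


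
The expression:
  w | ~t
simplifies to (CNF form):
w | ~t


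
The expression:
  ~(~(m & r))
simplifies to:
m & r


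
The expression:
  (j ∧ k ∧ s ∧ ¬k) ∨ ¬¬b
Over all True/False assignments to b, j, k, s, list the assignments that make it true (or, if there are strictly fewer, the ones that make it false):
is true only for:
  b=True, j=False, k=False, s=False;
  b=True, j=False, k=False, s=True;
  b=True, j=False, k=True, s=False;
  b=True, j=False, k=True, s=True;
  b=True, j=True, k=False, s=False;
  b=True, j=True, k=False, s=True;
  b=True, j=True, k=True, s=False;
  b=True, j=True, k=True, s=True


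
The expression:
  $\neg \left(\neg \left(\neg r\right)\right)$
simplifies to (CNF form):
$\neg r$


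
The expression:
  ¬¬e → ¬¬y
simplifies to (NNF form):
y ∨ ¬e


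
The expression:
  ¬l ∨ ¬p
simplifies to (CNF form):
¬l ∨ ¬p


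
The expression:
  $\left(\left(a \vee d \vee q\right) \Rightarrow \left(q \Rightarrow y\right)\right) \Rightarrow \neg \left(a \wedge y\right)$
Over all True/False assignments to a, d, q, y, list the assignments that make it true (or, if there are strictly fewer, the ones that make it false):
is false only for:
  a=True, d=False, q=False, y=True;
  a=True, d=False, q=True, y=True;
  a=True, d=True, q=False, y=True;
  a=True, d=True, q=True, y=True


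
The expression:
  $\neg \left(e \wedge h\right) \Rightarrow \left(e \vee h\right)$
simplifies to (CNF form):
$e \vee h$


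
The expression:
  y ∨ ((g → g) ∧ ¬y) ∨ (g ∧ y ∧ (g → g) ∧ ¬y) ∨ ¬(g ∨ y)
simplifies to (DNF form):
True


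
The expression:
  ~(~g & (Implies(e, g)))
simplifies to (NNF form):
e | g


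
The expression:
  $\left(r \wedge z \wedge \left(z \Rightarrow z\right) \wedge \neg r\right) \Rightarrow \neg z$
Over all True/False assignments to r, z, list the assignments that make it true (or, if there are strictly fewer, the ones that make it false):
is always true.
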